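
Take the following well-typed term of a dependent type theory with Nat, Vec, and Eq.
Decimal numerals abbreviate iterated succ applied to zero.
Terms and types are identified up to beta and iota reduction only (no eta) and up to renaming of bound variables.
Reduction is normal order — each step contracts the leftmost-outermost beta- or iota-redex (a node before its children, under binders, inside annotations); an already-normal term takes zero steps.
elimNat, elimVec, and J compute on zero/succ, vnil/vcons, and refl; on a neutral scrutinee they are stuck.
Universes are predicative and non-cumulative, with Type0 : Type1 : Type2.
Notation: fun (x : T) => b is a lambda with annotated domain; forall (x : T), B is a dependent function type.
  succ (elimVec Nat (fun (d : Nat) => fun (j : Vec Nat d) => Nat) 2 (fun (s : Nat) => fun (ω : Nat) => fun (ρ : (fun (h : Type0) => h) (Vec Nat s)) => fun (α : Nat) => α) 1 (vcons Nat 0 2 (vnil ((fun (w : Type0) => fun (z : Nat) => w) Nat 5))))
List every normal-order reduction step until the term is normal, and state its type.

reduction (normal order):
  succ (elimVec Nat (fun (d : Nat) => fun (j : Vec Nat d) => Nat) 2 (fun (s : Nat) => fun (ω : Nat) => fun (ρ : (fun (h : Type0) => h) (Vec Nat s)) => fun (α : Nat) => α) 1 (vcons Nat 0 2 (vnil ((fun (w : Type0) => fun (z : Nat) => w) Nat 5))))
  ~> succ ((fun (d : Nat) => fun (j : Nat) => fun (s : (fun (ω : Type0) => ω) (Vec Nat d)) => fun (ρ : Nat) => ρ) 0 2 (vnil ((fun (h : Type0) => fun (α : Nat) => h) Nat 5)) (elimVec Nat (fun (w : Nat) => fun (z : Vec Nat w) => Nat) 2 (fun (n : Nat) => fun (χ : Nat) => fun (θ : (fun (p : Type0) => p) (Vec Nat n)) => fun (m : Nat) => m) 0 (vnil ((fun (k : Type0) => fun (x : Nat) => k) Nat 5))))
  ~> succ ((fun (d : Nat) => fun (j : (fun (s : Type0) => s) (Vec Nat 0)) => fun (ω : Nat) => ω) 2 (vnil ((fun (ρ : Type0) => fun (h : Nat) => ρ) Nat 5)) (elimVec Nat (fun (α : Nat) => fun (w : Vec Nat α) => Nat) 2 (fun (z : Nat) => fun (n : Nat) => fun (χ : (fun (θ : Type0) => θ) (Vec Nat z)) => fun (p : Nat) => p) 0 (vnil ((fun (m : Type0) => fun (k : Nat) => m) Nat 5))))
  ~> succ ((fun (d : (fun (j : Type0) => j) (Vec Nat 0)) => fun (s : Nat) => s) (vnil ((fun (ω : Type0) => fun (ρ : Nat) => ω) Nat 5)) (elimVec Nat (fun (h : Nat) => fun (α : Vec Nat h) => Nat) 2 (fun (w : Nat) => fun (z : Nat) => fun (n : (fun (χ : Type0) => χ) (Vec Nat w)) => fun (θ : Nat) => θ) 0 (vnil ((fun (p : Type0) => fun (m : Nat) => p) Nat 5))))
  ~> succ ((fun (d : Nat) => d) (elimVec Nat (fun (j : Nat) => fun (s : Vec Nat j) => Nat) 2 (fun (ω : Nat) => fun (ρ : Nat) => fun (h : (fun (α : Type0) => α) (Vec Nat ω)) => fun (w : Nat) => w) 0 (vnil ((fun (z : Type0) => fun (n : Nat) => z) Nat 5))))
  ~> succ (elimVec Nat (fun (d : Nat) => fun (j : Vec Nat d) => Nat) 2 (fun (s : Nat) => fun (ω : Nat) => fun (ρ : (fun (h : Type0) => h) (Vec Nat s)) => fun (α : Nat) => α) 0 (vnil ((fun (w : Type0) => fun (z : Nat) => w) Nat 5)))
  ~> 3
type:
  Nat


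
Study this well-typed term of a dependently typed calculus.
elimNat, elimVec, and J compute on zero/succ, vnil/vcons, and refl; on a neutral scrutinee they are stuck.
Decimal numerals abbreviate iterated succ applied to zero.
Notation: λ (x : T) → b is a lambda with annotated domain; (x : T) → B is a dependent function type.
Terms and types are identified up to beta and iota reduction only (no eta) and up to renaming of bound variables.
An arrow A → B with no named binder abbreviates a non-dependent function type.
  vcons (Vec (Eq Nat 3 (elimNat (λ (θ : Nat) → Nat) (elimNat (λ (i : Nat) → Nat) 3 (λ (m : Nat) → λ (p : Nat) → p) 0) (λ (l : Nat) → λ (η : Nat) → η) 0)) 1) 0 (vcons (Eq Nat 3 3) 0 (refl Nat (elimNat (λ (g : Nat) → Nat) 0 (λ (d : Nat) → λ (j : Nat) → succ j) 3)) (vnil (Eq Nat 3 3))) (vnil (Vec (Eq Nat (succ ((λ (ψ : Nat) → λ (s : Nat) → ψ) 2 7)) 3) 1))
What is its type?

inferred type:
  Vec (Vec (Eq Nat 3 3) 1) 1


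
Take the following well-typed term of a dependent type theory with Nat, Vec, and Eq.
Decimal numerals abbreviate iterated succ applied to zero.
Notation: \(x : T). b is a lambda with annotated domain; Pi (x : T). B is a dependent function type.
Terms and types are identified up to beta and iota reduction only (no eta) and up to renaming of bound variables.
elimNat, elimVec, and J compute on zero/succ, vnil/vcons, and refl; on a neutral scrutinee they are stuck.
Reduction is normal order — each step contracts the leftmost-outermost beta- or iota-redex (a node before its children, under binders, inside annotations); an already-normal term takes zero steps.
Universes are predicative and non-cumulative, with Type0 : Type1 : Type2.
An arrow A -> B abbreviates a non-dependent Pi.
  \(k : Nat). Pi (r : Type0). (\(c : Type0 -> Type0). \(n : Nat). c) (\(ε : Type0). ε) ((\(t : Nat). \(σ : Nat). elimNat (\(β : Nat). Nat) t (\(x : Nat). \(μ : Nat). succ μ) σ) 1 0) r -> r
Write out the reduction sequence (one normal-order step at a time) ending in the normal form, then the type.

normal-order reduction:
  \(k : Nat). Pi (r : Type0). (\(c : Type0 -> Type0). \(n : Nat). c) (\(ε : Type0). ε) ((\(t : Nat). \(σ : Nat). elimNat (\(β : Nat). Nat) t (\(x : Nat). \(μ : Nat). succ μ) σ) 1 0) r -> r
  ~> \(k : Nat). Pi (r : Type0). (\(c : Nat). \(n : Type0). n) ((\(ε : Nat). \(t : Nat). elimNat (\(σ : Nat). Nat) ε (\(β : Nat). \(x : Nat). succ x) t) 1 0) r -> r
  ~> \(k : Nat). Pi (r : Type0). (\(c : Type0). c) r -> r
  ~> \(k : Nat). Pi (r : Type0). r -> r
the term's type:
  Nat -> Type1


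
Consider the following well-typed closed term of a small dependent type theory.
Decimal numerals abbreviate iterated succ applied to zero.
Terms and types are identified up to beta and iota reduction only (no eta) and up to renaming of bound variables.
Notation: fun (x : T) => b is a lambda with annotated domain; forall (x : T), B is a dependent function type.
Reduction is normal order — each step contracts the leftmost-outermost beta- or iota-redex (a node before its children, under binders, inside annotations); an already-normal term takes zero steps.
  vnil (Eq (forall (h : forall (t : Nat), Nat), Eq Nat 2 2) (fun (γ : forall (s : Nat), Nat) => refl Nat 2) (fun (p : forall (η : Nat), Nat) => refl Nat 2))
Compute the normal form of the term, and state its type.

resulting normal form:
  vnil (Eq (forall (h : forall (t : Nat), Nat), Eq Nat 2 2) (fun (γ : forall (s : Nat), Nat) => refl Nat 2) (fun (p : forall (η : Nat), Nat) => refl Nat 2))
inferred type:
  Vec (Eq (forall (h : forall (t : Nat), Nat), Eq Nat 2 2) (fun (γ : forall (s : Nat), Nat) => refl Nat 2) (fun (p : forall (η : Nat), Nat) => refl Nat 2)) 0


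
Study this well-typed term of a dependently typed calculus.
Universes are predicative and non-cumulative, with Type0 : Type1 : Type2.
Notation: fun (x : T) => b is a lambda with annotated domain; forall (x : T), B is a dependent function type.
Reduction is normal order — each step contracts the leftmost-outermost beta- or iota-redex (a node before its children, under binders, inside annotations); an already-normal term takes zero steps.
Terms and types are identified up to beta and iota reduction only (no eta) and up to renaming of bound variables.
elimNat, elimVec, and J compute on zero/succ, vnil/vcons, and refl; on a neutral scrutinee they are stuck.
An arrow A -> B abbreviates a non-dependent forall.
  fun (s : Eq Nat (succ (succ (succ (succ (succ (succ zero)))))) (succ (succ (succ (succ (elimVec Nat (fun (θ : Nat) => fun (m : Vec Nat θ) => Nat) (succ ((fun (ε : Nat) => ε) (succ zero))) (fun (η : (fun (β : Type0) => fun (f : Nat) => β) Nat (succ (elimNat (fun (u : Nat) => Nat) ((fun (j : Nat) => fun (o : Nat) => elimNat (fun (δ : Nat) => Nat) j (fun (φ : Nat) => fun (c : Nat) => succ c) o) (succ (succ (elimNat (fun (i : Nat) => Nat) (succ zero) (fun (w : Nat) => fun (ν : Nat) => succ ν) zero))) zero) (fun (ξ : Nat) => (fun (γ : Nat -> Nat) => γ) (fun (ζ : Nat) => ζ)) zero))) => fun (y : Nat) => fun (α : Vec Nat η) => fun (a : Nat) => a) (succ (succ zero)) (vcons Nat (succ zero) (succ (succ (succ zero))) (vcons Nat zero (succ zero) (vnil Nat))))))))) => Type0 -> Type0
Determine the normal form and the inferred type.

normal form:
  fun (s : Eq Nat (succ (succ (succ (succ (succ (succ zero)))))) (succ (succ (succ (succ (succ (succ zero))))))) => Type0 -> Type0
the term's type:
  Eq Nat (succ (succ (succ (succ (succ (succ zero)))))) (succ (succ (succ (succ (succ (succ zero)))))) -> Type1
observation: the leftmost-outermost redex is an elimVec iota-redex, and normalization takes 12 steps.


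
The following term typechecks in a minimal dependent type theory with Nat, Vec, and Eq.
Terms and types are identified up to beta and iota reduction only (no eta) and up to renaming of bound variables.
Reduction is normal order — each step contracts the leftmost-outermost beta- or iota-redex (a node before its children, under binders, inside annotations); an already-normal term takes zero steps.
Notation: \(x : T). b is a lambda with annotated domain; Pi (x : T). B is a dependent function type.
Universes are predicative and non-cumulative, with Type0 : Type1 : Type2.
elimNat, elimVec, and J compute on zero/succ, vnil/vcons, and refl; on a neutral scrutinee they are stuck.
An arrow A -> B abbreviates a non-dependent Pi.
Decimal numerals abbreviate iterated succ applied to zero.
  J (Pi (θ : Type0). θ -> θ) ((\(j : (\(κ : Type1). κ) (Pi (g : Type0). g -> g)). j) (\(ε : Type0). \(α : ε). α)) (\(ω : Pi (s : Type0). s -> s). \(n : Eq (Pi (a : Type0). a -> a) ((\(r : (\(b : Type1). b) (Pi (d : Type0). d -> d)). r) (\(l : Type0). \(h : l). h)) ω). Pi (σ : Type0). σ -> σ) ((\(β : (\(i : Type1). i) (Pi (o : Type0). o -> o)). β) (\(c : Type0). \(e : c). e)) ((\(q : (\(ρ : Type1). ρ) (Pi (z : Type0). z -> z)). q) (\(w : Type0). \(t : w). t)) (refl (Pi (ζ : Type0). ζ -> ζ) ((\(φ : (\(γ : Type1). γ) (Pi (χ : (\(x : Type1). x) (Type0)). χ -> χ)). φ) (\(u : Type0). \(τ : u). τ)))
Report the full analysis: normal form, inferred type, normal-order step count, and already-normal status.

normal form:
  \(θ : Type0). \(j : θ). j
type:
  Pi (θ : Type0). θ -> θ
steps to reach normal form (normal order): 2
term was already normal: no
first contracted redex: a J iota-redex


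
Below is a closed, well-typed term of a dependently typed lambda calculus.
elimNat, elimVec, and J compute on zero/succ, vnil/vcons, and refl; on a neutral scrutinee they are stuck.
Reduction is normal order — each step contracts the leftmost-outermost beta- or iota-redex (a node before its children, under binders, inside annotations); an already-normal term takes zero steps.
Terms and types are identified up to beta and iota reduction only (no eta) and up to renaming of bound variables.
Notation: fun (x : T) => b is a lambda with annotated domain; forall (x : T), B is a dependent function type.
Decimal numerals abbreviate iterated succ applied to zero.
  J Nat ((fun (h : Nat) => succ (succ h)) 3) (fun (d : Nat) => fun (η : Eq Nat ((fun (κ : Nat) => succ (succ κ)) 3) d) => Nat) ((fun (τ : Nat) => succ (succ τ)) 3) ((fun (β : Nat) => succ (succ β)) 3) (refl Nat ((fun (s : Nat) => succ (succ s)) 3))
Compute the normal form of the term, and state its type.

resulting normal form:
  5
the term's type:
  Nat
observation: 2 normal-order steps normalize the term, beginning with a J iota-redex.


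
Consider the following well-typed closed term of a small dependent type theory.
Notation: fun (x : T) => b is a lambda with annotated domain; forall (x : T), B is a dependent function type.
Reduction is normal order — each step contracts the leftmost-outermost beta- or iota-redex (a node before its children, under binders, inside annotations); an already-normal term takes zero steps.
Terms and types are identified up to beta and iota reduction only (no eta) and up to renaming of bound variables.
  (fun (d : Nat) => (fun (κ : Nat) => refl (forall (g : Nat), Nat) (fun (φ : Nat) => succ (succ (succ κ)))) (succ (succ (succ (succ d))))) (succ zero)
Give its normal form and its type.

resulting normal form:
  refl (forall (d : Nat), Nat) (fun (κ : Nat) => succ (succ (succ (succ (succ (succ (succ (succ zero))))))))
inferred type:
  Eq (forall (d : Nat), Nat) (fun (κ : Nat) => succ (succ (succ (succ (succ (succ (succ (succ zero)))))))) (fun (g : Nat) => succ (succ (succ (succ (succ (succ (succ (succ zero))))))))


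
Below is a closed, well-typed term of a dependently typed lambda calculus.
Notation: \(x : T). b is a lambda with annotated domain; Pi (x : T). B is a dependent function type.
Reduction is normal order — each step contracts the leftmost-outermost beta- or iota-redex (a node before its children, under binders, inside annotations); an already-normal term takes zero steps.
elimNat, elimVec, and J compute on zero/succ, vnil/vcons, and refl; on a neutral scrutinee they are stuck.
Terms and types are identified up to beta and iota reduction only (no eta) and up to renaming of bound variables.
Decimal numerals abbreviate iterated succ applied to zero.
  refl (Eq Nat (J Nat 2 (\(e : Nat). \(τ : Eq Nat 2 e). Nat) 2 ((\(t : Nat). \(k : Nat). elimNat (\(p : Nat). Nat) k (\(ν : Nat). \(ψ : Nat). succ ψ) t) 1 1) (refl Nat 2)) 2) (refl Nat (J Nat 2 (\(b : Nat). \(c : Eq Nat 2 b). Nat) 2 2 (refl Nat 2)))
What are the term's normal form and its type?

normal form:
  refl (Eq Nat 2 2) (refl Nat 2)
type:
  Eq (Eq Nat 2 2) (refl Nat 2) (refl Nat 2)


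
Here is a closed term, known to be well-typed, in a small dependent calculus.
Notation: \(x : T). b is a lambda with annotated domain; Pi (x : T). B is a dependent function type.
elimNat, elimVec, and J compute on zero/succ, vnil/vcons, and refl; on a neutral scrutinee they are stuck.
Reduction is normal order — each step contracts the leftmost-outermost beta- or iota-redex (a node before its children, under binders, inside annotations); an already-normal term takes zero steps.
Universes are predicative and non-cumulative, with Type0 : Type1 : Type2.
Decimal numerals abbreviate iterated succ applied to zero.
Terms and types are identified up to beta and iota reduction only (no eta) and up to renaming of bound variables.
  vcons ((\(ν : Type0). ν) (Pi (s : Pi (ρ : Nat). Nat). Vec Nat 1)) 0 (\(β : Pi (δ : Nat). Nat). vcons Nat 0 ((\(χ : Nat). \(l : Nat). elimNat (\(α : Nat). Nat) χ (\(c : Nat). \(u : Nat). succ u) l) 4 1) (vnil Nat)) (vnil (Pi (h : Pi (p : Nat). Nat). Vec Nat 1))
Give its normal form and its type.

resulting normal form:
  vcons (Pi (ν : Pi (s : Nat). Nat). Vec Nat 1) 0 (\(ρ : Pi (β : Nat). Nat). vcons Nat 0 5 (vnil Nat)) (vnil (Pi (δ : Pi (χ : Nat). Nat). Vec Nat 1))
type:
  Vec (Pi (ν : Pi (s : Nat). Nat). Vec Nat 1) 1
observation: reduction starts at a beta-redex, and 7 normal-order steps reach the normal form.


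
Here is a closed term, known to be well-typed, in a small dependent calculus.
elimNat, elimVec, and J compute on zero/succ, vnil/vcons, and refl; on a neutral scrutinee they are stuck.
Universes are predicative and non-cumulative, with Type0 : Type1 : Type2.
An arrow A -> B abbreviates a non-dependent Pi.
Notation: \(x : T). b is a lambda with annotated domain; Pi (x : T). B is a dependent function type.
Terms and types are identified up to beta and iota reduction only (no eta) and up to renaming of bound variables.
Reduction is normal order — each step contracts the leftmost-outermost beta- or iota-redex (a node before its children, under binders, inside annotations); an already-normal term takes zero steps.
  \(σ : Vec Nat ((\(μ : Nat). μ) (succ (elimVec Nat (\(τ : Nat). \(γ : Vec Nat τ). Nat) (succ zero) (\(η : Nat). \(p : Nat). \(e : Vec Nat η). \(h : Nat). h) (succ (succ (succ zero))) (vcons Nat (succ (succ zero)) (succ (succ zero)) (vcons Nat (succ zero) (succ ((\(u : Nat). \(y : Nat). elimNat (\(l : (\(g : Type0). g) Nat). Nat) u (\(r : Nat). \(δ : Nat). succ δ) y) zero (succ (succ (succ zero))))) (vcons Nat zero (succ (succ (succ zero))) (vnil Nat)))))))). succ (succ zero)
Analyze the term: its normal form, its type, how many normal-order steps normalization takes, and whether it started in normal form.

reduced normal form:
  \(σ : Vec Nat (succ (succ zero))). succ (succ zero)
type:
  Vec Nat (succ (succ zero)) -> Nat
reduction steps (normal order): 17
term was already normal: no
first redex: a beta-redex


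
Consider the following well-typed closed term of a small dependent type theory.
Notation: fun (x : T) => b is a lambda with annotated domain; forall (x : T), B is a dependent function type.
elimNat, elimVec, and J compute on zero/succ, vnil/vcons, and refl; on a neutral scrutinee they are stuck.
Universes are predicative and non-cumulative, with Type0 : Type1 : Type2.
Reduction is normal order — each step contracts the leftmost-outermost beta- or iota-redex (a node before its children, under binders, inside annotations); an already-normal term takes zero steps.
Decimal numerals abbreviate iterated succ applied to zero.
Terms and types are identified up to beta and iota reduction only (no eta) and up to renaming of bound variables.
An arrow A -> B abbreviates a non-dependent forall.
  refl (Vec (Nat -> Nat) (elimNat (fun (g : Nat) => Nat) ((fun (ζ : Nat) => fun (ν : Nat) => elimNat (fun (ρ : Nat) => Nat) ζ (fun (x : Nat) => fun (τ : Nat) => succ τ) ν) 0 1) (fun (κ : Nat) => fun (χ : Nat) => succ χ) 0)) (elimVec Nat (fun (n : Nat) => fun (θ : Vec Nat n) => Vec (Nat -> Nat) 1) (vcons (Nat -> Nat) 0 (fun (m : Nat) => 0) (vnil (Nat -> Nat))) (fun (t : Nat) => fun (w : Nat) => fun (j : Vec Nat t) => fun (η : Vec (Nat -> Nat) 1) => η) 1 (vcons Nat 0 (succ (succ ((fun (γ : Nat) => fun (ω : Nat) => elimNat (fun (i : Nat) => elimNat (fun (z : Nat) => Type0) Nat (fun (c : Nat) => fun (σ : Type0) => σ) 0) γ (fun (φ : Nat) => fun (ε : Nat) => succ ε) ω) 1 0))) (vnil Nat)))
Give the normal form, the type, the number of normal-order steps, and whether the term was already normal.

reduced normal form:
  refl (Vec (Nat -> Nat) 1) (vcons (Nat -> Nat) 0 (fun (g : Nat) => 0) (vnil (Nat -> Nat)))
the term's type:
  Eq (Vec (Nat -> Nat) 1) (vcons (Nat -> Nat) 0 (fun (g : Nat) => 0) (vnil (Nat -> Nat))) (vcons (Nat -> Nat) 0 (fun (ζ : Nat) => 0) (vnil (Nat -> Nat)))
reduction steps (normal order): 13
already normal: no
first contracted redex: an elimNat iota-redex


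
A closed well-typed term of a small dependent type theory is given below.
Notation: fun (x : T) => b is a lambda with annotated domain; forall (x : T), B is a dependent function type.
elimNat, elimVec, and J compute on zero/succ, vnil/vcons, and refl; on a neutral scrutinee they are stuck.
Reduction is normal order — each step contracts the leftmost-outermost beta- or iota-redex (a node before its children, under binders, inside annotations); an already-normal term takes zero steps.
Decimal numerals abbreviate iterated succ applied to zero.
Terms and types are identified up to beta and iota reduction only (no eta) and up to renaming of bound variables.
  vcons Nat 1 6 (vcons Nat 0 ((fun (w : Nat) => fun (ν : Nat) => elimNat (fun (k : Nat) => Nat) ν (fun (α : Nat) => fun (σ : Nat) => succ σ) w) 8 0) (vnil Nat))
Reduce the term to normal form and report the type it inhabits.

normal form:
  vcons Nat 1 6 (vcons Nat 0 8 (vnil Nat))
the term's type:
  Vec Nat 2


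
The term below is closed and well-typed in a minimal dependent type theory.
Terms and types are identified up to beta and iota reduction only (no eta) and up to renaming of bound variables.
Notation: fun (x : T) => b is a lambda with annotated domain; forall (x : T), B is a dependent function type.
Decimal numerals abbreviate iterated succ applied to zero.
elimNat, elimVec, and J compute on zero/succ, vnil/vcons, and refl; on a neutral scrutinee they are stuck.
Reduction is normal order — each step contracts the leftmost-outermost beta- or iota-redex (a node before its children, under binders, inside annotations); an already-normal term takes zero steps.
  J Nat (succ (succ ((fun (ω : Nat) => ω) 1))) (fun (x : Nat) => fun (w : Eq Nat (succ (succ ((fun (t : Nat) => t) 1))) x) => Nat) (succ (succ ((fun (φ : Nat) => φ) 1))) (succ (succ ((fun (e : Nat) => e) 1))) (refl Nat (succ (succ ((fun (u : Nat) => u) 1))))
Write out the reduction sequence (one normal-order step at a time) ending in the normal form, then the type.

normal-order reduction sequence:
  J Nat (succ (succ ((fun (ω : Nat) => ω) 1))) (fun (x : Nat) => fun (w : Eq Nat (succ (succ ((fun (t : Nat) => t) 1))) x) => Nat) (succ (succ ((fun (φ : Nat) => φ) 1))) (succ (succ ((fun (e : Nat) => e) 1))) (refl Nat (succ (succ ((fun (u : Nat) => u) 1))))
  ~> succ (succ ((fun (ω : Nat) => ω) 1))
  ~> 3
inferred type:
  Nat


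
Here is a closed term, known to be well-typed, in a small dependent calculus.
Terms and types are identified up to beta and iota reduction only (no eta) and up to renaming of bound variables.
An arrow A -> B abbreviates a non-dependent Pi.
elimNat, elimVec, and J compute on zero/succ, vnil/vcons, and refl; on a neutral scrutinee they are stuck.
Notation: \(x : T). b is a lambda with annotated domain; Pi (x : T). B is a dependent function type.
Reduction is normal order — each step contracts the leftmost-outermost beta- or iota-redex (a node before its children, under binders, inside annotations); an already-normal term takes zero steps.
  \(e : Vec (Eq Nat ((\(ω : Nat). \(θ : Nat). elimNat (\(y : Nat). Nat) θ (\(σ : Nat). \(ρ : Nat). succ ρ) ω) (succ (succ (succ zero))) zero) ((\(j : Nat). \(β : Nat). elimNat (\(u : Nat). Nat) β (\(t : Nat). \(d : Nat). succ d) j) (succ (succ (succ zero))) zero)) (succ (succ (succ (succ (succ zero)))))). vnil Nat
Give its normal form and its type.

resulting normal form:
  \(e : Vec (Eq Nat (succ (succ (succ zero))) (succ (succ (succ zero)))) (succ (succ (succ (succ (succ zero)))))). vnil Nat
inferred type:
  Vec (Eq Nat (succ (succ (succ zero))) (succ (succ (succ zero)))) (succ (succ (succ (succ (succ zero))))) -> Vec Nat zero
observation: contracting a beta-redex first, the term normalizes in 24 steps.


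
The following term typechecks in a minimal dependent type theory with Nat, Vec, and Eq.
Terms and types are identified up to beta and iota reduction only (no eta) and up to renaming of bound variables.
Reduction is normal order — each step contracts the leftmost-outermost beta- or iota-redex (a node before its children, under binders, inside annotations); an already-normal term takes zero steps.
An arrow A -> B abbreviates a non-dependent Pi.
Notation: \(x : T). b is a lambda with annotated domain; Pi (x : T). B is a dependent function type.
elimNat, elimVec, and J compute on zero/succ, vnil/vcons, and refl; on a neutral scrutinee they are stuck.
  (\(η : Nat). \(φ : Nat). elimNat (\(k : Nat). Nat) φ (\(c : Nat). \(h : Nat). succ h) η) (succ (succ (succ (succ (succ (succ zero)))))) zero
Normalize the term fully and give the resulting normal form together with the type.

resulting normal form:
  succ (succ (succ (succ (succ (succ zero)))))
type:
  Nat


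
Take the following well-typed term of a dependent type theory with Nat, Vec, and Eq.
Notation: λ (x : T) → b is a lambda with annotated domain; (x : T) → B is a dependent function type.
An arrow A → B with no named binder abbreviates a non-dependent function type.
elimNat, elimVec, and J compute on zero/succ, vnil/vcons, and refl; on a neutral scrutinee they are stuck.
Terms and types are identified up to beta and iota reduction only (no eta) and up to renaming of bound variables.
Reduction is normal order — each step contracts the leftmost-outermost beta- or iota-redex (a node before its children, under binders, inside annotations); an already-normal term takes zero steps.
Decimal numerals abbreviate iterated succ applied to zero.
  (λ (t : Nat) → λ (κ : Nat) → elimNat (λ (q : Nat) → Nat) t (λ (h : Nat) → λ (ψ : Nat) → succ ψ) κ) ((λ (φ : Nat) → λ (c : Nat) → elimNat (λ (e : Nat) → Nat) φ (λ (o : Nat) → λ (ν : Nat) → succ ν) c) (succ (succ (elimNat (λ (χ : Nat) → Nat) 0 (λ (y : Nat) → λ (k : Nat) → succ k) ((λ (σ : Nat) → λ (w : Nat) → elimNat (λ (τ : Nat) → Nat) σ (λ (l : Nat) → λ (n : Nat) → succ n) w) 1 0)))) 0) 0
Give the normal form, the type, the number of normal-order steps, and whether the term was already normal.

normal form:
  3
type:
  Nat
normal-order step count: 13
started in normal form: no
first redex: a beta-redex


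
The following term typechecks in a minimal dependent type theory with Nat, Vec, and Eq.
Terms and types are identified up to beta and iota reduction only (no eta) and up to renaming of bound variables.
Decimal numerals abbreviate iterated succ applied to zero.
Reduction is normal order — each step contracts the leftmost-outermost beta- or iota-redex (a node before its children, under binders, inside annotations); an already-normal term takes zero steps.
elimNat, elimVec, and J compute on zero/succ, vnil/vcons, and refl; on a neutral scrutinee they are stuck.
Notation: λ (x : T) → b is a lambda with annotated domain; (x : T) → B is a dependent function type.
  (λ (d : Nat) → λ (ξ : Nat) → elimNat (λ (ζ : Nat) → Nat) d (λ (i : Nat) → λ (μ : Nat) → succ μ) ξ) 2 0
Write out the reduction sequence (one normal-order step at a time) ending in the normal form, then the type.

normal-order reduction:
  (λ (d : Nat) → λ (ξ : Nat) → elimNat (λ (ζ : Nat) → Nat) d (λ (i : Nat) → λ (μ : Nat) → succ μ) ξ) 2 0
  ~> (λ (d : Nat) → elimNat (λ (ξ : Nat) → Nat) 2 (λ (ζ : Nat) → λ (i : Nat) → succ i) d) 0
  ~> elimNat (λ (d : Nat) → Nat) 2 (λ (ξ : Nat) → λ (ζ : Nat) → succ ζ) 0
  ~> 2
inferred type:
  Nat


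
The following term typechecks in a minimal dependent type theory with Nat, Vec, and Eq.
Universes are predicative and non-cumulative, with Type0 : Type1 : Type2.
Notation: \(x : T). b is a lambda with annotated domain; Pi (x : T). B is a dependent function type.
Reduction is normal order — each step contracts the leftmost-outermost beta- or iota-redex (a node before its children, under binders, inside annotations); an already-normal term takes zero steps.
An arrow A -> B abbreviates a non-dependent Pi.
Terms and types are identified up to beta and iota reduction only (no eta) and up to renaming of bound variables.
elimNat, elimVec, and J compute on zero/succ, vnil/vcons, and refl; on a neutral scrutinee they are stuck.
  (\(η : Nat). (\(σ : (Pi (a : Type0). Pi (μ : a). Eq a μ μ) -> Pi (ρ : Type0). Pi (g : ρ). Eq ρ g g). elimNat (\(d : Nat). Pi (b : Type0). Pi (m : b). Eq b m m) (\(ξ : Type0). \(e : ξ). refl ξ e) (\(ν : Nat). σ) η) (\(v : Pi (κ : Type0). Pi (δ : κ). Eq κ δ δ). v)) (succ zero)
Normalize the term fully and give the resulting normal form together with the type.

resulting normal form:
  \(η : Type0). \(σ : η). refl η σ
type:
  Pi (η : Type0). Pi (σ : η). Eq η σ σ
observation: 6 normal-order steps separate the term from its normal form.


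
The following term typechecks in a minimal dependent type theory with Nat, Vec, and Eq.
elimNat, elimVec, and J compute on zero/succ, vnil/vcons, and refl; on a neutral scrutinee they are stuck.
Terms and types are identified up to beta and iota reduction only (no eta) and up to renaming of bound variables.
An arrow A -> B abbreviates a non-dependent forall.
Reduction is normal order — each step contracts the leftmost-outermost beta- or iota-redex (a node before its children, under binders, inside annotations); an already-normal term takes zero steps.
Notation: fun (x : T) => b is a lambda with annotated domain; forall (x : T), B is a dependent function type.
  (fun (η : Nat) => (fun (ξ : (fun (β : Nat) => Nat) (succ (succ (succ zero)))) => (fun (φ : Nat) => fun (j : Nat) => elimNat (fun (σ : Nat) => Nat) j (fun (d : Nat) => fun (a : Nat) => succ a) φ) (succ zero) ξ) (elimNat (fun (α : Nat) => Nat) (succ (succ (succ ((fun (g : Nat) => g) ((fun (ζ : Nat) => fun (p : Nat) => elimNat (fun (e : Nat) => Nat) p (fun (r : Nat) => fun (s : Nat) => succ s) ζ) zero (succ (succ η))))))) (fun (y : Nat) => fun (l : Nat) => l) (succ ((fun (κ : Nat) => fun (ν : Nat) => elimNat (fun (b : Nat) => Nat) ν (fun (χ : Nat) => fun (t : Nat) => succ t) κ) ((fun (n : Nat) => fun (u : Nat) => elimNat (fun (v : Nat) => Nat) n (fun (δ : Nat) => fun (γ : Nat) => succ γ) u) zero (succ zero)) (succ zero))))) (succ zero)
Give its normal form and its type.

reduced normal form:
  succ (succ (succ (succ (succ (succ (succ zero))))))
inferred type:
  Nat
observation: reduction starts at a beta-redex, and 34 normal-order steps reach the normal form.


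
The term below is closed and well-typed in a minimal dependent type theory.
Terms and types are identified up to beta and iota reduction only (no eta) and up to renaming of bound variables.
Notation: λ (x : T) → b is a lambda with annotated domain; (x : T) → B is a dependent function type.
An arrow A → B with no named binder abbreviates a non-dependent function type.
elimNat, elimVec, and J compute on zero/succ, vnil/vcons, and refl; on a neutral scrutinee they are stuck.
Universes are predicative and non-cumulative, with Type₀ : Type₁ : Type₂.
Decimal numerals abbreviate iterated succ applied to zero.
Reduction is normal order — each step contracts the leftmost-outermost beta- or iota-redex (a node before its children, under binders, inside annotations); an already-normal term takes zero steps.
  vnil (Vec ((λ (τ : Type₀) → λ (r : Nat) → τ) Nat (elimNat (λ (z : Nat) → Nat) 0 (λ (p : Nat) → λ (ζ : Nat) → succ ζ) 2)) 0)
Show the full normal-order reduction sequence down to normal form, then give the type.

reduction (normal order):
  vnil (Vec ((λ (τ : Type₀) → λ (r : Nat) → τ) Nat (elimNat (λ (z : Nat) → Nat) 0 (λ (p : Nat) → λ (ζ : Nat) → succ ζ) 2)) 0)
  ~> vnil (Vec ((λ (τ : Nat) → Nat) (elimNat (λ (r : Nat) → Nat) 0 (λ (z : Nat) → λ (p : Nat) → succ p) 2)) 0)
  ~> vnil (Vec Nat 0)
inferred type:
  Vec (Vec Nat 0) 0


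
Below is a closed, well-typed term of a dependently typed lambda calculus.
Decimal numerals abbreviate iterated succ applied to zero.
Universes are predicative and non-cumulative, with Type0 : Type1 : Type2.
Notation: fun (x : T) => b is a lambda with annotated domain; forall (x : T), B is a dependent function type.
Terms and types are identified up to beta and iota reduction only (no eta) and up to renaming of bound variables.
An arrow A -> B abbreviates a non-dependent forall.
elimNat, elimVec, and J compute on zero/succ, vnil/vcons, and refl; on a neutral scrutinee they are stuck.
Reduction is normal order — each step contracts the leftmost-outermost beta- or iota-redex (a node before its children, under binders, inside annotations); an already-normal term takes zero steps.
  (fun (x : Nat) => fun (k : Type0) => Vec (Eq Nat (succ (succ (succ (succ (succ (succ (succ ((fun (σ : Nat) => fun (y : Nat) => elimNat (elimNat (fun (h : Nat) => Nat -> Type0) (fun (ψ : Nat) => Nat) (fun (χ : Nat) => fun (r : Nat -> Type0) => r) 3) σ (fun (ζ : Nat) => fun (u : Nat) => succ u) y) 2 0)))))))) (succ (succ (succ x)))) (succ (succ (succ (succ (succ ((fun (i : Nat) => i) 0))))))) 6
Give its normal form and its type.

reduced normal form:
  fun (x : Type0) => Vec (Eq Nat 9 9) 5
the term's type:
  Type0 -> Type0


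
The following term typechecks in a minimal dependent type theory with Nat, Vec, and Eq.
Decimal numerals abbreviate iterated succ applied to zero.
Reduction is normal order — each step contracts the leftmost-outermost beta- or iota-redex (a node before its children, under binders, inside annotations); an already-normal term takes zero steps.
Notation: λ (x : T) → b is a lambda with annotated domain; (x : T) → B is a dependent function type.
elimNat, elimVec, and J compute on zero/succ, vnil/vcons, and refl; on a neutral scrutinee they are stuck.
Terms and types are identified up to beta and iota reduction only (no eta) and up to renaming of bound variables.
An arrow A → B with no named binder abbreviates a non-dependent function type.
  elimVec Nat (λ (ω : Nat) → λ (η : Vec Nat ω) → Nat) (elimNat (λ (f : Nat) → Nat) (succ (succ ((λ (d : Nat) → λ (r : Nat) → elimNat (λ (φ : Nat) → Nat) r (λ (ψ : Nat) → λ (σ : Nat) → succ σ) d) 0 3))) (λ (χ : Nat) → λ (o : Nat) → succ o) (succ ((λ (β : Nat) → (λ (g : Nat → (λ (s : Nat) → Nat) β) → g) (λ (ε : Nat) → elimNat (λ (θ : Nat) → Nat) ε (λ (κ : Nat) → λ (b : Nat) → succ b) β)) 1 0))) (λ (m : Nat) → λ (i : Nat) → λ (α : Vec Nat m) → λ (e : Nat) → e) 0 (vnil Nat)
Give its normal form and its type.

resulting normal form:
  7
inferred type:
  Nat
observation: the term reaches its normal form after 18 normal-order steps.


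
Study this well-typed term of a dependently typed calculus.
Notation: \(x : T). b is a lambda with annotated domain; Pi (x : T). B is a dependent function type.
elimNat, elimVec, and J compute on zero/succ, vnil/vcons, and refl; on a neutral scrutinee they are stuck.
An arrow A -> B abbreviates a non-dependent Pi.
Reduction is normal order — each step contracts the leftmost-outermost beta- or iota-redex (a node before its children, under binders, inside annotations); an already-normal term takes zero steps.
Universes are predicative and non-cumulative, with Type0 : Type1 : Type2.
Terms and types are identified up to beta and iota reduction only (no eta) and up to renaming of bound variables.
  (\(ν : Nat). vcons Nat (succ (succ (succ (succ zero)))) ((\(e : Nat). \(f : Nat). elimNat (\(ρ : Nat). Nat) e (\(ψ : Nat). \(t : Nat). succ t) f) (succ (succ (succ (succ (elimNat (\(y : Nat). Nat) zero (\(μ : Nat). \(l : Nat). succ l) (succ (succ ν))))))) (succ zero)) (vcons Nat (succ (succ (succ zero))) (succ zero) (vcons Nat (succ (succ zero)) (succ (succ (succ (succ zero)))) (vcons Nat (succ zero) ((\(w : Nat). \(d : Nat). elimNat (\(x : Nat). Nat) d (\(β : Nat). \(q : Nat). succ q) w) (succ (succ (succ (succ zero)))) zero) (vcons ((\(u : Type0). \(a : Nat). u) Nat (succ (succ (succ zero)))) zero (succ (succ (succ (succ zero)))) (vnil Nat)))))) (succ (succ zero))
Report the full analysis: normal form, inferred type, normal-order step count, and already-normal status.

normal form:
  vcons Nat (succ (succ (succ (succ zero)))) (succ (succ (succ (succ (succ (succ (succ (succ (succ zero))))))))) (vcons Nat (succ (succ (succ zero))) (succ zero) (vcons Nat (succ (succ zero)) (succ (succ (succ (succ zero)))) (vcons Nat (succ zero) (succ (succ (succ (succ zero)))) (vcons Nat zero (succ (succ (succ (succ zero)))) (vnil Nat)))))
inferred type:
  Vec Nat (succ (succ (succ (succ (succ zero)))))
reduction steps (normal order): 37
already normal: no
first contracted redex: a beta-redex


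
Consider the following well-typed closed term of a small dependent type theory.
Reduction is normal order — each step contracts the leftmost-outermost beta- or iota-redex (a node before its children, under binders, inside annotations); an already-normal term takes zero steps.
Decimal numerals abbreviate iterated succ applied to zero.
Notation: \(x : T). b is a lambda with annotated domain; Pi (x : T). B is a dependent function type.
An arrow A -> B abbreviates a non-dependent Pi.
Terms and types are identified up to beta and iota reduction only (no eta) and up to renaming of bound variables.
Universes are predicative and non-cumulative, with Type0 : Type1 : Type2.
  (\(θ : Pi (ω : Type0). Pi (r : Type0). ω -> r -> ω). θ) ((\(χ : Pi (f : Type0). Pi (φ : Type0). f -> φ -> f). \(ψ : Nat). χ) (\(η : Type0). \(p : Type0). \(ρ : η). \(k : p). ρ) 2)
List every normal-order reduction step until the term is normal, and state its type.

reduction (normal order):
  (\(θ : Pi (ω : Type0). Pi (r : Type0). ω -> r -> ω). θ) ((\(χ : Pi (f : Type0). Pi (φ : Type0). f -> φ -> f). \(ψ : Nat). χ) (\(η : Type0). \(p : Type0). \(ρ : η). \(k : p). ρ) 2)
  ~> (\(θ : Pi (ω : Type0). Pi (r : Type0). ω -> r -> ω). \(χ : Nat). θ) (\(f : Type0). \(φ : Type0). \(ψ : f). \(η : φ). ψ) 2
  ~> (\(θ : Nat). \(ω : Type0). \(r : Type0). \(χ : ω). \(f : r). χ) 2
  ~> \(θ : Type0). \(ω : Type0). \(r : θ). \(χ : ω). r
inferred type:
  Pi (θ : Type0). Pi (ω : Type0). θ -> ω -> θ


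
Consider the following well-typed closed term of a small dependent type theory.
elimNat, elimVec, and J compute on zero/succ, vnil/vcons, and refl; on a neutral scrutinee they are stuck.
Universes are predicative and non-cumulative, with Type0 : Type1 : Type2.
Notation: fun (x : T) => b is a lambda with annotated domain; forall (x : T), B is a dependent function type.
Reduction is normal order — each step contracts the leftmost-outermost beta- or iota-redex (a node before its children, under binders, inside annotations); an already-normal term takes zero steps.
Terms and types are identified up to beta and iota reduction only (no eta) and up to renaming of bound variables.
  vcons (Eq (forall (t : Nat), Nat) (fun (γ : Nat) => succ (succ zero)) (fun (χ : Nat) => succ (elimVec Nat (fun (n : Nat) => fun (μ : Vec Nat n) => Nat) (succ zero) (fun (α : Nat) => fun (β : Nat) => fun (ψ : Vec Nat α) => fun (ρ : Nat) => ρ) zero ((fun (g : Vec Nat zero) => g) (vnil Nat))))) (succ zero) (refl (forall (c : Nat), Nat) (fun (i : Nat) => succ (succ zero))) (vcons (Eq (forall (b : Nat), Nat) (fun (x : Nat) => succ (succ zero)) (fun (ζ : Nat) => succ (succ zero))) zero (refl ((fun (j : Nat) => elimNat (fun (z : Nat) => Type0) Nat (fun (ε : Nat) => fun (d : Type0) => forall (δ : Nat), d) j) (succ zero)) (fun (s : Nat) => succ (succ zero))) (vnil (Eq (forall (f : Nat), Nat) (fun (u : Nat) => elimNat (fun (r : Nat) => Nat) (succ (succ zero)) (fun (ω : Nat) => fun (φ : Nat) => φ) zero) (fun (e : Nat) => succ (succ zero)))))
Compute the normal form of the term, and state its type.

reduced normal form:
  vcons (Eq (forall (t : Nat), Nat) (fun (γ : Nat) => succ (succ zero)) (fun (χ : Nat) => succ (succ zero))) (succ zero) (refl (forall (n : Nat), Nat) (fun (μ : Nat) => succ (succ zero))) (vcons (Eq (forall (α : Nat), Nat) (fun (β : Nat) => succ (succ zero)) (fun (ψ : Nat) => succ (succ zero))) zero (refl (forall (ρ : Nat), Nat) (fun (g : Nat) => succ (succ zero))) (vnil (Eq (forall (c : Nat), Nat) (fun (i : Nat) => succ (succ zero)) (fun (b : Nat) => succ (succ zero)))))
the term's type:
  Vec (Eq (forall (t : Nat), Nat) (fun (γ : Nat) => succ (succ zero)) (fun (χ : Nat) => succ (succ zero))) (succ (succ zero))
observation: normalization takes exactly 8 steps under the normal-order strategy.


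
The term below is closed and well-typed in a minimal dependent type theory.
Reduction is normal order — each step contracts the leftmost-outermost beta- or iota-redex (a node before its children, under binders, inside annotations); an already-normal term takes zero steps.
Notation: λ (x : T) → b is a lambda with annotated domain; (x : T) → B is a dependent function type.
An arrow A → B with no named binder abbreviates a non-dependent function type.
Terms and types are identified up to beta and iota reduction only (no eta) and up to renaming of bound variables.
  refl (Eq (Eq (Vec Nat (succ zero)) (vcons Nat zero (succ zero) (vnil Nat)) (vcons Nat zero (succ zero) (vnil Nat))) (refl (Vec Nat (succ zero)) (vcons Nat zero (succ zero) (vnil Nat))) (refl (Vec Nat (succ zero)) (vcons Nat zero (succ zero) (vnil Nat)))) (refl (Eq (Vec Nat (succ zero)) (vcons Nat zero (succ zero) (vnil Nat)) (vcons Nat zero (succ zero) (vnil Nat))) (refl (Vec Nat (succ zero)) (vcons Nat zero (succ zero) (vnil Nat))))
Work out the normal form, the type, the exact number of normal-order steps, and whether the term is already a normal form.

normal form:
  refl (Eq (Eq (Vec Nat (succ zero)) (vcons Nat zero (succ zero) (vnil Nat)) (vcons Nat zero (succ zero) (vnil Nat))) (refl (Vec Nat (succ zero)) (vcons Nat zero (succ zero) (vnil Nat))) (refl (Vec Nat (succ zero)) (vcons Nat zero (succ zero) (vnil Nat)))) (refl (Eq (Vec Nat (succ zero)) (vcons Nat zero (succ zero) (vnil Nat)) (vcons Nat zero (succ zero) (vnil Nat))) (refl (Vec Nat (succ zero)) (vcons Nat zero (succ zero) (vnil Nat))))
the term's type:
  Eq (Eq (Eq (Vec Nat (succ zero)) (vcons Nat zero (succ zero) (vnil Nat)) (vcons Nat zero (succ zero) (vnil Nat))) (refl (Vec Nat (succ zero)) (vcons Nat zero (succ zero) (vnil Nat))) (refl (Vec Nat (succ zero)) (vcons Nat zero (succ zero) (vnil Nat)))) (refl (Eq (Vec Nat (succ zero)) (vcons Nat zero (succ zero) (vnil Nat)) (vcons Nat zero (succ zero) (vnil Nat))) (refl (Vec Nat (succ zero)) (vcons Nat zero (succ zero) (vnil Nat)))) (refl (Eq (Vec Nat (succ zero)) (vcons Nat zero (succ zero) (vnil Nat)) (vcons Nat zero (succ zero) (vnil Nat))) (refl (Vec Nat (succ zero)) (vcons Nat zero (succ zero) (vnil Nat))))
steps to reach normal form (normal order): 0
started in normal form: yes
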